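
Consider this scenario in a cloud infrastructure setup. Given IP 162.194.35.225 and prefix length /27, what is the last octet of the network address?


Given: IP = 162.194.35.225, prefix = /27
Subnet mask = 255.255.255.224
Last octet of IP: 225
Last octet of mask: 224
Network last octet = 225 AND 224 = 224

224


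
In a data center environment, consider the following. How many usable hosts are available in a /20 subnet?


Given: subnet mask /20
Host bits = 32 - 20 = 12
Total addresses = 2^12 = 4096
Usable hosts = 4096 - 2 (network + broadcast) = 4094

4094


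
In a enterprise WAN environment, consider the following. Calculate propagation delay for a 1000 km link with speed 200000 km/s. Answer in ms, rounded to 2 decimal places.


Given: distance = 1000 km, speed = 200000 km/s
Delay = distance / speed = 1000 / 200000 seconds
Delay in ms = 1000 * 1000 / 200000
Delay = 5.0000 ms
Rounded to 2 dp = 5.00 ms

5.00


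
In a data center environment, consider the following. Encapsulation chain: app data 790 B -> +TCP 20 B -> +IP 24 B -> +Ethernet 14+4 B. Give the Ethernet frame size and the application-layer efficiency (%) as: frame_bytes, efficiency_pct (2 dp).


TCP segment = 790 + 20 = 810 B
IP packet = 810 + 24 = 834 B
Ethernet frame = 834 + 14 + 4 = 852 B
Efficiency = app / frame = 790 / 852 = 0.927230 = 92.7230% -> 92.72% (2 dp)

852, 92.72


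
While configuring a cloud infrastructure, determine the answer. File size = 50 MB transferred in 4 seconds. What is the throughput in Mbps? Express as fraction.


Given: file = 50 MB, time = 4 s
File in Mb = 50 * 8 = 400 Mb
Throughput = 400 / 4 Mbps
Throughput = 100 Mbps

100


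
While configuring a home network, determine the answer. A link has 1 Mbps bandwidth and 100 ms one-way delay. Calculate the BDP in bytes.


Given: bandwidth = 1 Mbps, delay = 100 ms
BDP in bits = 1 * 10^6 * 100 / 1000
BDP in bits = 100000
BDP in bytes = 100000 / 8 = 12500

12500


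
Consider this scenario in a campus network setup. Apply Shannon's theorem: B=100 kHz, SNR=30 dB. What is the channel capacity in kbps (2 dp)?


Given: B = 100 kHz, SNR = 30 dB
SNR linear = 10^(30/10) = 1000
1 + SNR = 1001
log2(1001) = 9.9672262588
C = 100 * 1000 * 9.9672262588 = 996722.6259 bps
C = 996.722626 kbps -> 996.72 kbps (2 dp)

996.72


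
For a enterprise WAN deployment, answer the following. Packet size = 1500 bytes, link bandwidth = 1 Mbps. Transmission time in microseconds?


Given: packet = 1500 bytes, bandwidth = 1 Mbps
Packet in bits = 1500 * 8 = 12000 bits
Bandwidth = 1 * 10^6 = 1000000 bps
Time = 12000 / 1000000 seconds
Time in us = 12000 * 10^6 / 1000000 = 12000

12000


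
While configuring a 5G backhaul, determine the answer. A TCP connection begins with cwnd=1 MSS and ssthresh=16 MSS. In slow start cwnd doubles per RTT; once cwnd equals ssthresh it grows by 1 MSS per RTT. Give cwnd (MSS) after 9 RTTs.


RTT 0: cwnd = 1 MSS (initial)
RTT 1: cwnd = 2 MSS (slow start, doubled)
RTT 2: cwnd = 4 MSS (slow start, doubled)
RTT 3: cwnd = 8 MSS (slow start, doubled)
RTT 4: cwnd = 16 MSS (slow start, doubled)
RTT 5: cwnd = 17 MSS (congestion avoidance, +1)
RTT 6: cwnd = 18 MSS (congestion avoidance, +1)
RTT 7: cwnd = 19 MSS (congestion avoidance, +1)
RTT 8: cwnd = 20 MSS (congestion avoidance, +1)
RTT 9: cwnd = 21 MSS (congestion avoidance, +1)

21


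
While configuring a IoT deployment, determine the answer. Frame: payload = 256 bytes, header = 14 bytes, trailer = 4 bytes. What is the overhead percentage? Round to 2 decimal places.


Given: payload = 256 B, header = 14 B, trailer = 4 B
Overhead bytes = header + trailer = 14 + 4 = 18
Total frame = payload + overhead = 256 + 18 = 274
Overhead % = 18 / 274 * 100 = 6.5693% -> 6.57% (2 dp)

6.57


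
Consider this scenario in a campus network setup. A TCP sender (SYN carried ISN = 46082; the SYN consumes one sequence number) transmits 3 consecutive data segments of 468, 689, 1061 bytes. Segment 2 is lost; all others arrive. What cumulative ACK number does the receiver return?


SYN uses sequence number 46082; first data byte = ISN + 1 = 46083.
Segment 1: SEQ = 46083, len = 468 B, covers [46083, 46550]
Segment 2: SEQ = 46551, len = 689 B, covers [46551, 47239] [LOST]
Segment 3: SEQ = 47240, len = 1061 B, covers [47240, 48300]
In-order data received: bytes [46083, 46550] (segments 1..1).
Segment 2 missing -> gap begins at byte 46551; later segments buffered out of order.
Cumulative ACK = next expected in-order byte = 46083 + 468 = 46551

46551


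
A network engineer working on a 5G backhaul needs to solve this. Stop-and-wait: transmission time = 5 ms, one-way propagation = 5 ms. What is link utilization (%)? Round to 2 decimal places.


Given: Ttrans = 5 ms, Tprop = 5 ms
RTT = 2 * Tprop = 2 * 5 = 10 ms
U = Ttrans / (Ttrans + RTT)
U = 5 / (5 + 10)
U = 5 / 15 = 0.333333
U% = 33.33%

33.33


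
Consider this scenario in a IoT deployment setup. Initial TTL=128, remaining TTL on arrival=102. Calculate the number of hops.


Given: initial TTL = 128, received TTL = 102
Hops = initial TTL - received TTL
Hops = 128 - 102 = 26

26


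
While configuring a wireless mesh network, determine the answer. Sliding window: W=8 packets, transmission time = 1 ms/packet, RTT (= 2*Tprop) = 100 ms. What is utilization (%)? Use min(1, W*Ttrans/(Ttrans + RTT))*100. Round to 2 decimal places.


Given: W = 8, Ttrans = 1 ms, RTT = 100 ms (= 2 * Tprop, Tprop = 50 ms)
Cycle time = Ttrans + RTT = 1 + 100 = 101 ms (first packet sent until its ACK returns)
W * Ttrans = 8 * 1 = 8 ms of sending per cycle
W * Ttrans / (Ttrans + RTT) = 8 / 101 = 0.079208
U = min(1, 0.079208) = 0.079208
U% = 7.92%

7.92


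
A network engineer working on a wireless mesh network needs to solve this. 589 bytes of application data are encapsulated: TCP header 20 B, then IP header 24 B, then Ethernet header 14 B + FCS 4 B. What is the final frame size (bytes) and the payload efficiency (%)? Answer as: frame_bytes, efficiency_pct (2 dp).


TCP segment = 589 + 20 = 609 B
IP packet = 609 + 24 = 633 B
Ethernet frame = 633 + 14 + 4 = 651 B
Efficiency = app / frame = 589 / 651 = 0.904762 = 90.4762% -> 90.48% (2 dp)

651, 90.48


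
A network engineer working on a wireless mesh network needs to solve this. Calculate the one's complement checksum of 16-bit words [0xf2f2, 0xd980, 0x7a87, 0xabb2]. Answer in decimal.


Given words: [0xf2f2, 0xd980, 0x7a87, 0xabb2]
Step 1: Sum all words
Raw sum = 62194 + 55680 + 31367 + 43954 = 193195
Step 2: Fold carry: (62123 + 2) = 62125
One's complement = ~62125 & 0xFFFF = 3410

3410


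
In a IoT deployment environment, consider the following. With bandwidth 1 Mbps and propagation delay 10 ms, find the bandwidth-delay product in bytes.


Given: bandwidth = 1 Mbps, delay = 10 ms
BDP in bits = 1 * 10^6 * 10 / 1000
BDP in bits = 10000
BDP in bytes = 10000 / 8 = 1250

1250


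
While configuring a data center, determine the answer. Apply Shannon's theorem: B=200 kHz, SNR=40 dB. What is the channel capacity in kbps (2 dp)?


Given: B = 200 kHz, SNR = 40 dB
SNR linear = 10^(40/10) = 10000
1 + SNR = 10001
log2(10001) = 13.2878566418
C = 200 * 1000 * 13.2878566418 = 2657571.3284 bps
C = 2657.571328 kbps -> 2657.57 kbps (2 dp)

2657.57


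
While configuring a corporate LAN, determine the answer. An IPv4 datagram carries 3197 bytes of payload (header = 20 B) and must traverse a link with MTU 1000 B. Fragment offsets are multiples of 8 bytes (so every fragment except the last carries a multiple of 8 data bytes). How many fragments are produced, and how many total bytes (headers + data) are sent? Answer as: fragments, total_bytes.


Max data per non-final fragment = floor((MTU - header)/8)*8 = floor((1000 - 20)/8)*8 = floor(980/8)*8 = 976 B
Final fragment needs no 8-byte alignment: it can carry up to MTU - header = 980 B
Non-final fragments needed = ceil((payload - 980) / 976) = ceil(2217/976) = ceil(2.2715) = 3
Number of fragments = 3 + 1 = 4
Fragment sizes (data): 3 * 976 B + 269 B (last, 269 <= 980 OK)
Total bytes sent = payload + n_frags * header = 3197 + 4*20 = 3197 + 80 = 3277 B

4, 3277


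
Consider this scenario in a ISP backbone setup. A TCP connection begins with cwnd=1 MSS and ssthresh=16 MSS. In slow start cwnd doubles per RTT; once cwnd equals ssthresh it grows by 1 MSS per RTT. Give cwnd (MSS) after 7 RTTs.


RTT 0: cwnd = 1 MSS (initial)
RTT 1: cwnd = 2 MSS (slow start, doubled)
RTT 2: cwnd = 4 MSS (slow start, doubled)
RTT 3: cwnd = 8 MSS (slow start, doubled)
RTT 4: cwnd = 16 MSS (slow start, doubled)
RTT 5: cwnd = 17 MSS (congestion avoidance, +1)
RTT 6: cwnd = 18 MSS (congestion avoidance, +1)
RTT 7: cwnd = 19 MSS (congestion avoidance, +1)

19


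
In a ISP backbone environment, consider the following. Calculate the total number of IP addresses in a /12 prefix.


Given: CIDR prefix /12
Host bits = 32 - 12 = 20
Total addresses = 2^20 = 1048576

1048576


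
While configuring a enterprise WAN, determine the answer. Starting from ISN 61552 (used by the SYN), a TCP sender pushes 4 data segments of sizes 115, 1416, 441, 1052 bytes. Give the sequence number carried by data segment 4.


The SYN occupies sequence number ISN = 61552, so the first data byte is ISN + 1 = 61553.
SEQ of data segment i = (ISN + 1) + sum of payload sizes of segments 1..i-1.
Segment 1: SEQ = 61553, payload = 115 bytes
Segment 2: SEQ = 61668, payload = 1416 bytes
Segment 3: SEQ = 63084, payload = 441 bytes
Segment 4: SEQ = 63525, payload = 1052 bytes
SEQ of segment 4 = 61553 + 115 + 1416 + 441 = 63525

63525


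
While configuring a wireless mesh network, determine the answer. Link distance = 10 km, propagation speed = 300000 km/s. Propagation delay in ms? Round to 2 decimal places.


Given: distance = 10 km, speed = 300000 km/s
Delay = distance / speed = 10 / 300000 seconds
Delay in ms = 10 * 1000 / 300000
Delay = 0.0333 ms
Rounded to 2 dp = 0.03 ms

0.03


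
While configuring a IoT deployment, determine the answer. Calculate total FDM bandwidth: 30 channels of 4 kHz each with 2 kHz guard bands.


Given: 30 channels, 4 kHz each, guard = 2 kHz
Channel bandwidth = 30 * 4 = 120 kHz
Guard bands = 29 gaps * 2 kHz = 58 kHz
Total = 120 + 58 = 178 kHz

178


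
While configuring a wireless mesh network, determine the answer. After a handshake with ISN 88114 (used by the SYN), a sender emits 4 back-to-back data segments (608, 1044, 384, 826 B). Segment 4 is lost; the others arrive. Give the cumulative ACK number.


SYN uses sequence number 88114; first data byte = ISN + 1 = 88115.
Segment 1: SEQ = 88115, len = 608 B, covers [88115, 88722]
Segment 2: SEQ = 88723, len = 1044 B, covers [88723, 89766]
Segment 3: SEQ = 89767, len = 384 B, covers [89767, 90150]
Segment 4: SEQ = 90151, len = 826 B, covers [90151, 90976] [LOST]
In-order data received: bytes [88115, 90150] (segments 1..3).
Segment 4 missing -> gap begins at byte 90151.
Cumulative ACK = next expected in-order byte = 88115 + 608 + 1044 + 384 = 90151

90151


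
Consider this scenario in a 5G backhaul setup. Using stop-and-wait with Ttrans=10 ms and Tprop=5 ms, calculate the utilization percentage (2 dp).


Given: Ttrans = 10 ms, Tprop = 5 ms
RTT = 2 * Tprop = 2 * 5 = 10 ms
U = Ttrans / (Ttrans + RTT)
U = 10 / (10 + 10)
U = 10 / 20 = 0.5
U% = 50.00%

50.00


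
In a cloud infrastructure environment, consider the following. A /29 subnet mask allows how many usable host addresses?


Given: subnet mask /29
Host bits = 32 - 29 = 3
Total addresses = 2^3 = 8
Usable hosts = 8 - 2 (network + broadcast) = 6

6


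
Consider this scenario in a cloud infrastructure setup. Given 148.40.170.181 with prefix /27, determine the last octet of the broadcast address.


Given: IP = 148.40.170.181, prefix = /27
Host bits = 32 - 27 = 5
Network last octet = 181 AND mask = 160
Host part size = 2^5 - 1 = 31
Broadcast last octet = 160 OR 31 = 191

191


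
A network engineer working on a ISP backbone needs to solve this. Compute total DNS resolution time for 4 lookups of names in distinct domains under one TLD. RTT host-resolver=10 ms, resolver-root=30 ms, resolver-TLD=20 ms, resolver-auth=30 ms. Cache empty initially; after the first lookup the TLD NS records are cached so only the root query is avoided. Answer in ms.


Lookup 1 (cold cache): local + root + TLD + auth = 10 + 30 + 20 + 30 = 90 ms
Lookups 2..4 (TLD NS cached -> skip root; new domain -> still ask TLD and auth): local + TLD + auth = 10 + 20 + 30 = 60 ms each
Remaining 3 lookups: 3 * 60 = 180 ms
Total = 90 + 180 = 270 ms

270


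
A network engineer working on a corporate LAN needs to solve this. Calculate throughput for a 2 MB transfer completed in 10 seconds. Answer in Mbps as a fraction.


Given: file = 2 MB, time = 10 s
File in Mb = 2 * 8 = 16 Mb
Throughput = 16 / 10 Mbps
Throughput = 8/5 Mbps

8/5


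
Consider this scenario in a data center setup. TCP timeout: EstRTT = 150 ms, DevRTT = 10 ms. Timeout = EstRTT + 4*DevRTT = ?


Given: EstRTT = 150 ms, DevRTT = 10 ms
Timeout = EstRTT + 4 * DevRTT
4 * DevRTT = 4 * 10 = 40
Timeout = 150 + 40 = 190 ms

190


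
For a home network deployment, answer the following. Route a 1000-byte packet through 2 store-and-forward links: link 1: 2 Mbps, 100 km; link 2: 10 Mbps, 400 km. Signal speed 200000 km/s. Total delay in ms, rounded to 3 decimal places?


Packet = 1000 bytes = 8000 bits. Store-and-forward: sum (t_trans + t_prop) per link.
Link 1: t_trans = 8000/(2*10^6) s = 4.0000 ms; t_prop = 100/200000 s = 0.5000 ms; subtotal = 4.5000 ms
Link 2: t_trans = 8000/(10*10^6) s = 0.8000 ms; t_prop = 400/200000 s = 2.0000 ms; subtotal = 2.8000 ms
End-to-end = 4.5000 + 2.8000 = 7.3000 ms -> 7.300 ms (3 dp)

7.300


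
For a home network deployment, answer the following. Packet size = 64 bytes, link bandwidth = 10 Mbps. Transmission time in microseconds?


Given: packet = 64 bytes, bandwidth = 10 Mbps
Packet in bits = 64 * 8 = 512 bits
Bandwidth = 10 * 10^6 = 10000000 bps
Time = 512 / 10000000 seconds
Time in us = 512 * 10^6 / 10000000 = 51.2

51.2


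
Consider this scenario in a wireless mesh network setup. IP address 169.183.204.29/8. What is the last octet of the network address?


Given: IP = 169.183.204.29, prefix = /8
Subnet mask = 255.0.0.0
Last octet of IP: 29
Last octet of mask: 0
Network last octet = 29 AND 0 = 0

0


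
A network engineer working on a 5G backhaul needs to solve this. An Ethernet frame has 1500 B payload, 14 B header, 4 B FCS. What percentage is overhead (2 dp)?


Given: payload = 1500 B, header = 14 B, trailer = 4 B
Overhead bytes = header + trailer = 14 + 4 = 18
Total frame = payload + overhead = 1500 + 18 = 1518
Overhead % = 18 / 1518 * 100 = 1.1858% -> 1.19% (2 dp)

1.19


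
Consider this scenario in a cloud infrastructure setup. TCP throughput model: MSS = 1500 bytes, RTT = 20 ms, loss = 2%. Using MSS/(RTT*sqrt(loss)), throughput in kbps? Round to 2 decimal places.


Given: MSS = 1500 bytes, RTT = 20 ms, loss = 2%
RTT in seconds = 20 / 1000 = 0.02
Loss rate = 2% = 0.02
sqrt(loss) = sqrt(0.02) = 0.141421356237
Throughput (bytes/s) = 1500 / (0.02 * 0.141421356237) = 530330.0859
Throughput (kbps) = 530330.0859 * 8 / 1000 = 4242.640687 -> 4242.64 kbps (2 dp)

4242.64


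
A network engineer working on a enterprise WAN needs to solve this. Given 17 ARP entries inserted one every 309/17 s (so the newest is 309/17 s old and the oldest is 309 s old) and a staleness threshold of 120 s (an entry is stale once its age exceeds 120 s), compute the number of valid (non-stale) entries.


Ages are k * 309/17 s for k = 1..17 (spacing = 18.1765 s).
Entry k is valid iff k * 309/17 <= 120 iff k <= 17 * 120 / 309 = 6.6019
n_valid = floor(6.6019) = 6
(n_stale = 17 - 6 = 11)

6


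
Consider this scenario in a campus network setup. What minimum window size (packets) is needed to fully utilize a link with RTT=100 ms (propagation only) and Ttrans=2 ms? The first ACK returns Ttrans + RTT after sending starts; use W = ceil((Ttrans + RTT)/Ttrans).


Given: Ttrans = 2 ms, RTT = 100 ms (= 2 * Tprop, Tprop = 50 ms)
Time until first ACK returns = Ttrans + RTT = 2 + 100 = 102 ms
Need W * Ttrans >= Ttrans + RTT  ->  W >= (Ttrans + RTT) / Ttrans
(Ttrans + RTT) / Ttrans = 102 / 2 = 51
W_min = ceil(51) = 51

51


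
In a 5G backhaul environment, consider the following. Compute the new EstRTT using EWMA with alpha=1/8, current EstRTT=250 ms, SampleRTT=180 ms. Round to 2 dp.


Given: EstRTT = 250 ms, SampleRTT = 180 ms, alpha = 1/8
New EstRTT = (1 - alpha) * EstRTT + alpha * SampleRTT
(7/8) * 250 = 218.75
(1/8) * 180 = 22.5
New EstRTT = 218.75 + 22.5 = 241.25 ms -> 241.25 ms (2 dp)

241.25


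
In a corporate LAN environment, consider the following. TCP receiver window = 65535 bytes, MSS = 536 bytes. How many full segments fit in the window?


Given: RWND = 65535 bytes, MSS = 536 bytes
Full segments = floor(RWND / MSS)
Full segments = floor(65535 / 536)
Full segments = floor(122.2668) = 122

122


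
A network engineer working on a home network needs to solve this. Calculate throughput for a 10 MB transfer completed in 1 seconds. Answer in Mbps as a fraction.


Given: file = 10 MB, time = 1 s
File in Mb = 10 * 8 = 80 Mb
Throughput = 80 / 1 Mbps
Throughput = 80 Mbps

80


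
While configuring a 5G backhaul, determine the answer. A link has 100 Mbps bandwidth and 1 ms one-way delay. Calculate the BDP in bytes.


Given: bandwidth = 100 Mbps, delay = 1 ms
BDP in bits = 100 * 10^6 * 1 / 1000
BDP in bits = 100000
BDP in bytes = 100000 / 8 = 12500

12500


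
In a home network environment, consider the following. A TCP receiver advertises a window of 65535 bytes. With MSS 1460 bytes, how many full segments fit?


Given: RWND = 65535 bytes, MSS = 1460 bytes
Full segments = floor(RWND / MSS)
Full segments = floor(65535 / 1460)
Full segments = floor(44.887) = 44

44


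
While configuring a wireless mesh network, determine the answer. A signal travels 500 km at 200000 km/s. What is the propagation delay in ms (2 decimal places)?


Given: distance = 500 km, speed = 200000 km/s
Delay = distance / speed = 500 / 200000 seconds
Delay in ms = 500 * 1000 / 200000
Delay = 2.5000 ms
Rounded to 2 dp = 2.50 ms

2.50


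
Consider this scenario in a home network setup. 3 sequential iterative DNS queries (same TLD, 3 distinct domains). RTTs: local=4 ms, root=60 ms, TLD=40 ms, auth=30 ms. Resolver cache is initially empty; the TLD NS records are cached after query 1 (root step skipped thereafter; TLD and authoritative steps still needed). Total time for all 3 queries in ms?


Lookup 1 (cold cache): local + root + TLD + auth = 4 + 60 + 40 + 30 = 134 ms
Lookups 2..3 (TLD NS cached -> skip root; new domain -> still ask TLD and auth): local + TLD + auth = 4 + 40 + 30 = 74 ms each
Remaining 2 lookups: 2 * 74 = 148 ms
Total = 134 + 148 = 282 ms

282


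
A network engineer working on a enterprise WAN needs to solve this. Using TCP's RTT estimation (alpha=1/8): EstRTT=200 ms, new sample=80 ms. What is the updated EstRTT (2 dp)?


Given: EstRTT = 200 ms, SampleRTT = 80 ms, alpha = 1/8
New EstRTT = (1 - alpha) * EstRTT + alpha * SampleRTT
(7/8) * 200 = 175
(1/8) * 80 = 10
New EstRTT = 175 + 10 = 185 ms -> 185.00 ms (2 dp)

185.00


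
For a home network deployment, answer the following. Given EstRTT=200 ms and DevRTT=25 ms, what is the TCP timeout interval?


Given: EstRTT = 200 ms, DevRTT = 25 ms
Timeout = EstRTT + 4 * DevRTT
4 * DevRTT = 4 * 25 = 100
Timeout = 200 + 100 = 300 ms

300


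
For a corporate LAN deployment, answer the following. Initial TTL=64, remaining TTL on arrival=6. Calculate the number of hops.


Given: initial TTL = 64, received TTL = 6
Hops = initial TTL - received TTL
Hops = 64 - 6 = 58

58


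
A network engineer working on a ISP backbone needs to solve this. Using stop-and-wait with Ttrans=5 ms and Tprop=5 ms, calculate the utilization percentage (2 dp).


Given: Ttrans = 5 ms, Tprop = 5 ms
RTT = 2 * Tprop = 2 * 5 = 10 ms
U = Ttrans / (Ttrans + RTT)
U = 5 / (5 + 10)
U = 5 / 15 = 0.333333
U% = 33.33%

33.33


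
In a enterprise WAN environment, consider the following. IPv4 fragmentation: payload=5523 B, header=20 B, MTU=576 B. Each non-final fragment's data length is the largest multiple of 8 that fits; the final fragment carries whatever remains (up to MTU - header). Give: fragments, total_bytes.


Max data per non-final fragment = floor((MTU - header)/8)*8 = floor((576 - 20)/8)*8 = floor(556/8)*8 = 552 B
Final fragment needs no 8-byte alignment: it can carry up to MTU - header = 556 B
Non-final fragments needed = ceil((payload - 556) / 552) = ceil(4967/552) = ceil(8.9982) = 9
Number of fragments = 9 + 1 = 10
Fragment sizes (data): 9 * 552 B + 555 B (last, 555 <= 556 OK)
Total bytes sent = payload + n_frags * header = 5523 + 10*20 = 5523 + 200 = 5723 B

10, 5723


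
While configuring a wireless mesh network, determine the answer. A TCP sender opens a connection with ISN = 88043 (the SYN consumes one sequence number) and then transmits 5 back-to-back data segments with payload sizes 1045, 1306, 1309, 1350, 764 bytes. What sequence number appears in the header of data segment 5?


The SYN occupies sequence number ISN = 88043, so the first data byte is ISN + 1 = 88044.
SEQ of data segment i = (ISN + 1) + sum of payload sizes of segments 1..i-1.
Segment 1: SEQ = 88044, payload = 1045 bytes
Segment 2: SEQ = 89089, payload = 1306 bytes
Segment 3: SEQ = 90395, payload = 1309 bytes
Segment 4: SEQ = 91704, payload = 1350 bytes
Segment 5: SEQ = 93054, payload = 764 bytes
SEQ of segment 5 = 88044 + 1045 + 1306 + 1309 + 1350 = 93054

93054


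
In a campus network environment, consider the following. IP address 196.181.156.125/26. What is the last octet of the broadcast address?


Given: IP = 196.181.156.125, prefix = /26
Host bits = 32 - 26 = 6
Network last octet = 125 AND mask = 64
Host part size = 2^6 - 1 = 63
Broadcast last octet = 64 OR 63 = 127

127


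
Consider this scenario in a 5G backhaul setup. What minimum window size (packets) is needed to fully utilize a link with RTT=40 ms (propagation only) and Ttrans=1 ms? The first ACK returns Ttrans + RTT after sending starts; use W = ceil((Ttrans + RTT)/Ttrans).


Given: Ttrans = 1 ms, RTT = 40 ms (= 2 * Tprop, Tprop = 20 ms)
Time until first ACK returns = Ttrans + RTT = 1 + 40 = 41 ms
Need W * Ttrans >= Ttrans + RTT  ->  W >= (Ttrans + RTT) / Ttrans
(Ttrans + RTT) / Ttrans = 41 / 1 = 41
W_min = ceil(41) = 41

41


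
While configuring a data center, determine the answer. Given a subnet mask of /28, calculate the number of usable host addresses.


Given: subnet mask /28
Host bits = 32 - 28 = 4
Total addresses = 2^4 = 16
Usable hosts = 16 - 2 (network + broadcast) = 14

14


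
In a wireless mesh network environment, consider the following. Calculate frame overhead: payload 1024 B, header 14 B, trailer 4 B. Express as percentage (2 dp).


Given: payload = 1024 B, header = 14 B, trailer = 4 B
Overhead bytes = header + trailer = 14 + 4 = 18
Total frame = payload + overhead = 1024 + 18 = 1042
Overhead % = 18 / 1042 * 100 = 1.7274% -> 1.73% (2 dp)

1.73


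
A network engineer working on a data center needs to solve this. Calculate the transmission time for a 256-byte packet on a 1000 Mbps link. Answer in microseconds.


Given: packet = 256 bytes, bandwidth = 1000 Mbps
Packet in bits = 256 * 8 = 2048 bits
Bandwidth = 1000 * 10^6 = 1000000000 bps
Time = 2048 / 1000000000 seconds
Time in us = 2048 * 10^6 / 1000000000 = 2.048

2.048


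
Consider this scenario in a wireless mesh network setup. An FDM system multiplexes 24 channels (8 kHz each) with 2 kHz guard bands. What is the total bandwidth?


Given: 24 channels, 8 kHz each, guard = 2 kHz
Channel bandwidth = 24 * 8 = 192 kHz
Guard bands = 23 gaps * 2 kHz = 46 kHz
Total = 192 + 46 = 238 kHz

238


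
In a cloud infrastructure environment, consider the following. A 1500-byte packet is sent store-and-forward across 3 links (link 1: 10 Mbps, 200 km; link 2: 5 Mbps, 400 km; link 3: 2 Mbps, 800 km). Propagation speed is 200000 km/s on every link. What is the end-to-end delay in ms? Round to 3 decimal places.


Packet = 1500 bytes = 12000 bits. Store-and-forward: sum (t_trans + t_prop) per link.
Link 1: t_trans = 12000/(10*10^6) s = 1.2000 ms; t_prop = 200/200000 s = 1.0000 ms; subtotal = 2.2000 ms
Link 2: t_trans = 12000/(5*10^6) s = 2.4000 ms; t_prop = 400/200000 s = 2.0000 ms; subtotal = 4.4000 ms
Link 3: t_trans = 12000/(2*10^6) s = 6.0000 ms; t_prop = 800/200000 s = 4.0000 ms; subtotal = 10.0000 ms
End-to-end = 2.2000 + 4.4000 + 10.0000 = 16.6000 ms -> 16.600 ms (3 dp)

16.600


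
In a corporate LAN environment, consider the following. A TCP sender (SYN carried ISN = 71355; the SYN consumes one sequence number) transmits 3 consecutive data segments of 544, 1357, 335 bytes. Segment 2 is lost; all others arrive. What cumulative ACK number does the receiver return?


SYN uses sequence number 71355; first data byte = ISN + 1 = 71356.
Segment 1: SEQ = 71356, len = 544 B, covers [71356, 71899]
Segment 2: SEQ = 71900, len = 1357 B, covers [71900, 73256] [LOST]
Segment 3: SEQ = 73257, len = 335 B, covers [73257, 73591]
In-order data received: bytes [71356, 71899] (segments 1..1).
Segment 2 missing -> gap begins at byte 71900; later segments buffered out of order.
Cumulative ACK = next expected in-order byte = 71356 + 544 = 71900

71900


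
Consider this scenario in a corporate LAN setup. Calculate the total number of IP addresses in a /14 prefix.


Given: CIDR prefix /14
Host bits = 32 - 14 = 18
Total addresses = 2^18 = 262144

262144


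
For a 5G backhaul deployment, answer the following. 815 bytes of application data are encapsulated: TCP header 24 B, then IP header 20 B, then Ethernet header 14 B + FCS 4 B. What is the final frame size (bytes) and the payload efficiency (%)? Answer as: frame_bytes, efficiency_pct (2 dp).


TCP segment = 815 + 24 = 839 B
IP packet = 839 + 20 = 859 B
Ethernet frame = 859 + 14 + 4 = 877 B
Efficiency = app / frame = 815 / 877 = 0.929304 = 92.9304% -> 92.93% (2 dp)

877, 92.93


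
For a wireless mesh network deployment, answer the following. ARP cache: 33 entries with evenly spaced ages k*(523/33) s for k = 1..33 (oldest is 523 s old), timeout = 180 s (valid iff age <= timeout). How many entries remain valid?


Ages are k * 523/33 s for k = 1..33 (spacing = 15.8485 s).
Entry k is valid iff k * 523/33 <= 180 iff k <= 33 * 180 / 523 = 11.3576
n_valid = floor(11.3576) = 11
(n_stale = 33 - 11 = 22)

11


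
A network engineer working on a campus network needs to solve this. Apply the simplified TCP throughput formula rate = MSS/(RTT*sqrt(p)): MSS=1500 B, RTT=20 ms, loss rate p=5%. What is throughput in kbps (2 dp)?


Given: MSS = 1500 bytes, RTT = 20 ms, loss = 5%
RTT in seconds = 20 / 1000 = 0.02
Loss rate = 5% = 0.05
sqrt(loss) = sqrt(0.05) = 0.223606797750
Throughput (bytes/s) = 1500 / (0.02 * 0.223606797750) = 335410.1966
Throughput (kbps) = 335410.1966 * 8 / 1000 = 2683.281573 -> 2683.28 kbps (2 dp)

2683.28


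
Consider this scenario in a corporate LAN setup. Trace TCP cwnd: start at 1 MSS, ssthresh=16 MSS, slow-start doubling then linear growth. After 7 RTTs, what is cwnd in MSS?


RTT 0: cwnd = 1 MSS (initial)
RTT 1: cwnd = 2 MSS (slow start, doubled)
RTT 2: cwnd = 4 MSS (slow start, doubled)
RTT 3: cwnd = 8 MSS (slow start, doubled)
RTT 4: cwnd = 16 MSS (slow start, doubled)
RTT 5: cwnd = 17 MSS (congestion avoidance, +1)
RTT 6: cwnd = 18 MSS (congestion avoidance, +1)
RTT 7: cwnd = 19 MSS (congestion avoidance, +1)

19


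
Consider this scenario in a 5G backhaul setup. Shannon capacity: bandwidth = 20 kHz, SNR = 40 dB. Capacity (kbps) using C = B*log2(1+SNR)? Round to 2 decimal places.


Given: B = 20 kHz, SNR = 40 dB
SNR linear = 10^(40/10) = 10000
1 + SNR = 10001
log2(10001) = 13.2878566418
C = 20 * 1000 * 13.2878566418 = 265757.1328 bps
C = 265.757133 kbps -> 265.76 kbps (2 dp)

265.76


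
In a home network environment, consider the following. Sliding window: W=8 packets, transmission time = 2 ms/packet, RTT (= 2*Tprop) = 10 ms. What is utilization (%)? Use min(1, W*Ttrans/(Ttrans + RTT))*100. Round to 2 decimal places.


Given: W = 8, Ttrans = 2 ms, RTT = 10 ms (= 2 * Tprop, Tprop = 5 ms)
Cycle time = Ttrans + RTT = 2 + 10 = 12 ms (first packet sent until its ACK returns)
W * Ttrans = 8 * 2 = 16 ms of sending per cycle
W * Ttrans / (Ttrans + RTT) = 16 / 12 = 1.333333
U = min(1, 1.333333) = 1.000000
U% = 100.00%

100.00


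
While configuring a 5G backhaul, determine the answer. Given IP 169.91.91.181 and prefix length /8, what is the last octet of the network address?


Given: IP = 169.91.91.181, prefix = /8
Subnet mask = 255.0.0.0
Last octet of IP: 181
Last octet of mask: 0
Network last octet = 181 AND 0 = 0

0


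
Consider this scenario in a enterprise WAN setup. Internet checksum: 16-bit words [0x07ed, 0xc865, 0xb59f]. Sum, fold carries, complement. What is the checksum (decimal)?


Given words: [0x07ed, 0xc865, 0xb59f]
Step 1: Sum all words
Raw sum = 2029 + 51301 + 46495 = 99825
Step 2: Fold carry: (34289 + 1) = 34290
One's complement = ~34290 & 0xFFFF = 31245

31245


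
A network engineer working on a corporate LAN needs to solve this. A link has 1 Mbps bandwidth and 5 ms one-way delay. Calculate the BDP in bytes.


Given: bandwidth = 1 Mbps, delay = 5 ms
BDP in bits = 1 * 10^6 * 5 / 1000
BDP in bits = 5000
BDP in bytes = 5000 / 8 = 625

625


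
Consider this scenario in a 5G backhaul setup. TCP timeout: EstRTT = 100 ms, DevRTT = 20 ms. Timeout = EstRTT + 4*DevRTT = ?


Given: EstRTT = 100 ms, DevRTT = 20 ms
Timeout = EstRTT + 4 * DevRTT
4 * DevRTT = 4 * 20 = 80
Timeout = 100 + 80 = 180 ms

180


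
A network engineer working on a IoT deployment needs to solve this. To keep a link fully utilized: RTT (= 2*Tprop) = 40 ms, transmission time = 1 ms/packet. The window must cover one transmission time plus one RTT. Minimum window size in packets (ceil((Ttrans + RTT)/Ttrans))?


Given: Ttrans = 1 ms, RTT = 40 ms (= 2 * Tprop, Tprop = 20 ms)
Time until first ACK returns = Ttrans + RTT = 1 + 40 = 41 ms
Need W * Ttrans >= Ttrans + RTT  ->  W >= (Ttrans + RTT) / Ttrans
(Ttrans + RTT) / Ttrans = 41 / 1 = 41
W_min = ceil(41) = 41

41


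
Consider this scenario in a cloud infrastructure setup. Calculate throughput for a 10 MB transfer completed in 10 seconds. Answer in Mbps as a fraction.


Given: file = 10 MB, time = 10 s
File in Mb = 10 * 8 = 80 Mb
Throughput = 80 / 10 Mbps
Throughput = 8 Mbps

8


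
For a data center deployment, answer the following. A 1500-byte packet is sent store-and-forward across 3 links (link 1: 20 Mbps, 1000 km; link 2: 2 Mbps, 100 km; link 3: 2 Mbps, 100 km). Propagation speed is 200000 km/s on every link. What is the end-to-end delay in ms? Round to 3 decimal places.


Packet = 1500 bytes = 12000 bits. Store-and-forward: sum (t_trans + t_prop) per link.
Link 1: t_trans = 12000/(20*10^6) s = 0.6000 ms; t_prop = 1000/200000 s = 5.0000 ms; subtotal = 5.6000 ms
Link 2: t_trans = 12000/(2*10^6) s = 6.0000 ms; t_prop = 100/200000 s = 0.5000 ms; subtotal = 6.5000 ms
Link 3: t_trans = 12000/(2*10^6) s = 6.0000 ms; t_prop = 100/200000 s = 0.5000 ms; subtotal = 6.5000 ms
End-to-end = 5.6000 + 6.5000 + 6.5000 = 18.6000 ms -> 18.600 ms (3 dp)

18.600


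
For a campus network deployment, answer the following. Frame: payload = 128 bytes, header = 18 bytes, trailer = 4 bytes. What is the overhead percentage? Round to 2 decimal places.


Given: payload = 128 B, header = 18 B, trailer = 4 B
Overhead bytes = header + trailer = 18 + 4 = 22
Total frame = payload + overhead = 128 + 22 = 150
Overhead % = 22 / 150 * 100 = 14.6667% -> 14.67% (2 dp)

14.67


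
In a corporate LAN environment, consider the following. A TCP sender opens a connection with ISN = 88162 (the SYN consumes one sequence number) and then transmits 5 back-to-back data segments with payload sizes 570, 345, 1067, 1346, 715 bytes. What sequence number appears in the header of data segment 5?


The SYN occupies sequence number ISN = 88162, so the first data byte is ISN + 1 = 88163.
SEQ of data segment i = (ISN + 1) + sum of payload sizes of segments 1..i-1.
Segment 1: SEQ = 88163, payload = 570 bytes
Segment 2: SEQ = 88733, payload = 345 bytes
Segment 3: SEQ = 89078, payload = 1067 bytes
Segment 4: SEQ = 90145, payload = 1346 bytes
Segment 5: SEQ = 91491, payload = 715 bytes
SEQ of segment 5 = 88163 + 570 + 345 + 1067 + 1346 = 91491

91491


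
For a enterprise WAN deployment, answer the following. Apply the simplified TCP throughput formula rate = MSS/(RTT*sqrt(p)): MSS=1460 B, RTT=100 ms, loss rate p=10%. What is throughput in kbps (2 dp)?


Given: MSS = 1460 bytes, RTT = 100 ms, loss = 10%
RTT in seconds = 100 / 1000 = 0.1
Loss rate = 10% = 0.1
sqrt(loss) = sqrt(0.1) = 0.316227766017
Throughput (bytes/s) = 1460 / (0.1 * 0.316227766017) = 46169.2538
Throughput (kbps) = 46169.2538 * 8 / 1000 = 369.354031 -> 369.35 kbps (2 dp)

369.35


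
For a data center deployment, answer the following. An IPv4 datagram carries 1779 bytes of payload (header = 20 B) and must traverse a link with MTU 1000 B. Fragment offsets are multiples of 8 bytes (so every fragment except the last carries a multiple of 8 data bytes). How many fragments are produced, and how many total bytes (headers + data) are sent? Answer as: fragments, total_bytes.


Max data per non-final fragment = floor((MTU - header)/8)*8 = floor((1000 - 20)/8)*8 = floor(980/8)*8 = 976 B
Final fragment needs no 8-byte alignment: it can carry up to MTU - header = 980 B
Non-final fragments needed = ceil((payload - 980) / 976) = ceil(799/976) = ceil(0.8186) = 1
Number of fragments = 1 + 1 = 2
Fragment sizes (data): 1 * 976 B + 803 B (last, 803 <= 980 OK)
Total bytes sent = payload + n_frags * header = 1779 + 2*20 = 1779 + 40 = 1819 B

2, 1819


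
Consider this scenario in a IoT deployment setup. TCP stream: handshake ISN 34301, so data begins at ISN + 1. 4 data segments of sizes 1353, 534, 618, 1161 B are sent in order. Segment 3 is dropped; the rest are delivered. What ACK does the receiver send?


SYN uses sequence number 34301; first data byte = ISN + 1 = 34302.
Segment 1: SEQ = 34302, len = 1353 B, covers [34302, 35654]
Segment 2: SEQ = 35655, len = 534 B, covers [35655, 36188]
Segment 3: SEQ = 36189, len = 618 B, covers [36189, 36806] [LOST]
Segment 4: SEQ = 36807, len = 1161 B, covers [36807, 37967]
In-order data received: bytes [34302, 36188] (segments 1..2).
Segment 3 missing -> gap begins at byte 36189; later segments buffered out of order.
Cumulative ACK = next expected in-order byte = 34302 + 1353 + 534 = 36189

36189


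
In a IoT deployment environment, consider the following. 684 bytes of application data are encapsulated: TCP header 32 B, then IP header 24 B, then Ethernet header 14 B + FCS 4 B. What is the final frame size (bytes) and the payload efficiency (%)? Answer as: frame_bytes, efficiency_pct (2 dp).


TCP segment = 684 + 32 = 716 B
IP packet = 716 + 24 = 740 B
Ethernet frame = 740 + 14 + 4 = 758 B
Efficiency = app / frame = 684 / 758 = 0.902375 = 90.2375% -> 90.24% (2 dp)

758, 90.24


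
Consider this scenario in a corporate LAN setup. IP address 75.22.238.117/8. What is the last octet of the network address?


Given: IP = 75.22.238.117, prefix = /8
Subnet mask = 255.0.0.0
Last octet of IP: 117
Last octet of mask: 0
Network last octet = 117 AND 0 = 0

0


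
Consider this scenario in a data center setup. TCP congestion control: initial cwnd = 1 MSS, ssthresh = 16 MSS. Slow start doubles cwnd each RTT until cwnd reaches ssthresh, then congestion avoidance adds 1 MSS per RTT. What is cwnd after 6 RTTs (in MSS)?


RTT 0: cwnd = 1 MSS (initial)
RTT 1: cwnd = 2 MSS (slow start, doubled)
RTT 2: cwnd = 4 MSS (slow start, doubled)
RTT 3: cwnd = 8 MSS (slow start, doubled)
RTT 4: cwnd = 16 MSS (slow start, doubled)
RTT 5: cwnd = 17 MSS (congestion avoidance, +1)
RTT 6: cwnd = 18 MSS (congestion avoidance, +1)

18


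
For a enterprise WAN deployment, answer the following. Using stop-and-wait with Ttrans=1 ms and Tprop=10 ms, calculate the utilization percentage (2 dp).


Given: Ttrans = 1 ms, Tprop = 10 ms
RTT = 2 * Tprop = 2 * 10 = 20 ms
U = Ttrans / (Ttrans + RTT)
U = 1 / (1 + 20)
U = 1 / 21 = 0.047619
U% = 4.76%

4.76


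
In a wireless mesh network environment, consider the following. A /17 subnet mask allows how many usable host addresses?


Given: subnet mask /17
Host bits = 32 - 17 = 15
Total addresses = 2^15 = 32768
Usable hosts = 32768 - 2 (network + broadcast) = 32766

32766


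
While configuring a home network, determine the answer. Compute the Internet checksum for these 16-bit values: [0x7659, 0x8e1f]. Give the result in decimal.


Given words: [0x7659, 0x8e1f]
Step 1: Sum all words
Raw sum = 30297 + 36383 = 66680
Step 2: Fold carry: (1144 + 1) = 1145
One's complement = ~1145 & 0xFFFF = 64390

64390


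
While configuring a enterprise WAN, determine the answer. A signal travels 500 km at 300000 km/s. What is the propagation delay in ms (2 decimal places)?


Given: distance = 500 km, speed = 300000 km/s
Delay = distance / speed = 500 / 300000 seconds
Delay in ms = 500 * 1000 / 300000
Delay = 1.6667 ms
Rounded to 2 dp = 1.67 ms

1.67


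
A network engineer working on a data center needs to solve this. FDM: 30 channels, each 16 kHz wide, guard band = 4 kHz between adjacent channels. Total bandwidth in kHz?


Given: 30 channels, 16 kHz each, guard = 4 kHz
Channel bandwidth = 30 * 16 = 480 kHz
Guard bands = 29 gaps * 4 kHz = 116 kHz
Total = 480 + 116 = 596 kHz

596


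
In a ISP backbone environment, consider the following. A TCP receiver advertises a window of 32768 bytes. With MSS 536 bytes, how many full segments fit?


Given: RWND = 32768 bytes, MSS = 536 bytes
Full segments = floor(RWND / MSS)
Full segments = floor(32768 / 536)
Full segments = floor(61.1343) = 61

61


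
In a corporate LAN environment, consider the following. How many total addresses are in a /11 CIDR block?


Given: CIDR prefix /11
Host bits = 32 - 11 = 21
Total addresses = 2^21 = 2097152

2097152


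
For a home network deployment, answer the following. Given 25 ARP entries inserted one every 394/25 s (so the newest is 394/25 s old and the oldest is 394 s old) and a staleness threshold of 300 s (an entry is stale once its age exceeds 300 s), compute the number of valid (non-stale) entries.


Ages are k * 394/25 s for k = 1..25 (spacing = 15.7600 s).
Entry k is valid iff k * 394/25 <= 300 iff k <= 25 * 300 / 394 = 19.0355
n_valid = floor(19.0355) = 19
(n_stale = 25 - 19 = 6)

19


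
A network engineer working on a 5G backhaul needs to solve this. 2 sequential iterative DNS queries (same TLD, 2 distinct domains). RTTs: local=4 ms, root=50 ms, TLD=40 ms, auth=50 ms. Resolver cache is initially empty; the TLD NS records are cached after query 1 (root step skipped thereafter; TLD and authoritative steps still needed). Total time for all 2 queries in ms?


Lookup 1 (cold cache): local + root + TLD + auth = 4 + 50 + 40 + 50 = 144 ms
Lookups 2..2 (TLD NS cached -> skip root; new domain -> still ask TLD and auth): local + TLD + auth = 4 + 40 + 50 = 94 ms each
Remaining 1 lookups: 1 * 94 = 94 ms
Total = 144 + 94 = 238 ms

238


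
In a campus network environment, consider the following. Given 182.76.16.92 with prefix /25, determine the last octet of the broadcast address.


Given: IP = 182.76.16.92, prefix = /25
Host bits = 32 - 25 = 7
Network last octet = 92 AND mask = 0
Host part size = 2^7 - 1 = 127
Broadcast last octet = 0 OR 127 = 127

127


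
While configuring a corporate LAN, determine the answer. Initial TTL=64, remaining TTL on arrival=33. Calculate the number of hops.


Given: initial TTL = 64, received TTL = 33
Hops = initial TTL - received TTL
Hops = 64 - 33 = 31

31


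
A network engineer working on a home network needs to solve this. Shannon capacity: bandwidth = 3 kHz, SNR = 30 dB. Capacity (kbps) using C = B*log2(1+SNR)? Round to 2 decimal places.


Given: B = 3 kHz, SNR = 30 dB
SNR linear = 10^(30/10) = 1000
1 + SNR = 1001
log2(1001) = 9.9672262588
C = 3 * 1000 * 9.9672262588 = 29901.6788 bps
C = 29.901679 kbps -> 29.90 kbps (2 dp)

29.90
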